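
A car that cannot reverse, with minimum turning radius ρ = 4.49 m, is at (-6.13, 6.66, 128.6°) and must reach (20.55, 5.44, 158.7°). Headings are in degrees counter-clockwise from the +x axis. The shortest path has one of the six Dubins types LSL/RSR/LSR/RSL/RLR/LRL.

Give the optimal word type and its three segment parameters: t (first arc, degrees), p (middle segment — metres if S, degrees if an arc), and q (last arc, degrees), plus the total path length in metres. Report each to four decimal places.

RSL: t = 172.3810°, p = 21.2284 m, q = 202.4810°, L = 50.6045 m

Let ψ = atan2(Δy, Δx) = atan2(-1.22, 26.68) = -2.6181° be the start→goal bearing.
Normalize: d = |goal − start| / ρ = 26.707879/4.49 = 5.948303, α = (θ_start − ψ) mod 360° = 131.2181° = 2.290189 rad, β = (θ_goal − ψ) mod 360° = 161.3181° = 2.815533 rad.
Common terms: sin α = 0.752206, cos α = -0.658928, sin β = 0.320313, cos β = -0.947312, cos(α−β) = 0.865151, d² = 35.382305. Work in radians in the unit-radius frame; every candidate has L = ρ·(t + p + q).
LSL: p² = 2 + d² − 2cos(α−β) + 2d(sin α − sin β) = 40.790066; p = √p² = 6.386710; φ = atan2(cos β − cos α, d + sin α − sin β) = -0.045169 rad; t = (φ − α) mod 2π = 3.947827 rad, q = (β − φ) mod 2π = 2.860702 rad → L = 4.49·(3.947827 + 6.386710 + 2.860702) = 4.49·13.195240 = 59.246625 m
RSR: p² = 2 + d² − 2cos(α−β) + 2d(sin β − sin α) = 30.513938; p = √p² = 5.523942; φ = atan2(cos α − cos β, d − sin α + sin β) = 0.052230 rad; t = (α − φ) mod 2π = 2.237959 rad, q = (φ − β) mod 2π = 3.519882 rad → L = 4.49·(2.237959 + 5.523942 + 3.519882) = 4.49·11.281783 = 50.655208 m
LSR: p² = d² − 2 + 2cos(α−β) + 2d(sin α + sin β) = 47.871945; p = √p² = 6.918955; φ = atan2(−cos α − cos β, d + sin α + sin β) − atan2(−2, p) = 0.506303 rad; t = (φ − α) mod 2π = 4.499299 rad, q = (φ − β) mod 2π = 3.973955 rad → L = 4.49·(4.499299 + 6.918955 + 3.973955) = 4.49·15.392210 = 69.111021 m
RSL: p² = d² − 2 + 2cos(α−β) − 2d(sin α + sin β) = 22.353270; p = √p² = 4.727924; φ = atan2(cos α + cos β, d − sin α − sin β) − atan2(2, p) = -0.718427 rad; t = (α − φ) mod 2π = 3.008615 rad, q = (β − φ) mod 2π = 3.533959 rad → L = 4.49·(3.008615 + 4.727924 + 3.533959) = 4.49·11.270499 = 50.604541 m
RLR: c = (6 − d² + 2cos(α−β) + 2d(sin α − sin β))/8 = -2.814242, |c| > 1 → infeasible
LRL: c = (6 − d² + 2cos(α−β) − 2d(sin α − sin β))/8 = -4.098758, |c| > 1 → infeasible
Shortest: RSL with L = 50.604541 m ≈ 50.6045 m
Convert RSL to answer units (arcs ×180/π): t = 3.008615·180/π = 172.3810°, p = ρ·p = 4.49·4.727924 = 21.2284 m, q = 3.533959·180/π = 202.4810°, L = 50.6045 m.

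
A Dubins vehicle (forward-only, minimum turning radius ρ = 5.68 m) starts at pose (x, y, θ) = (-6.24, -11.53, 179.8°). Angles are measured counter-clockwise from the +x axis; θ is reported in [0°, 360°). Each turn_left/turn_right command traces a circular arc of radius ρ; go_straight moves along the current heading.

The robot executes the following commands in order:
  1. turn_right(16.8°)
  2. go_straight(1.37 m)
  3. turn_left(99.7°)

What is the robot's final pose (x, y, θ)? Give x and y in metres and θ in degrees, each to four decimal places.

(-16.4856, -15.5914, 262.7000°)

set_pose: (x, y, θ) = (-6.2400, -11.5300, 179.8000°), ρ = 5.68
turn_right(16.8°): centre at ρ to the right, rotate −16.8° → (-7.8808, -11.2818, 163.0000°)
go_straight(1.37): x += 1.37·cos θ, y += 1.37·sin θ → (-9.1910, -10.8813, 163.0000°)
turn_left(99.7°): centre at ρ to the left, rotate +99.7° → (-16.4856, -15.5914, 262.7000°)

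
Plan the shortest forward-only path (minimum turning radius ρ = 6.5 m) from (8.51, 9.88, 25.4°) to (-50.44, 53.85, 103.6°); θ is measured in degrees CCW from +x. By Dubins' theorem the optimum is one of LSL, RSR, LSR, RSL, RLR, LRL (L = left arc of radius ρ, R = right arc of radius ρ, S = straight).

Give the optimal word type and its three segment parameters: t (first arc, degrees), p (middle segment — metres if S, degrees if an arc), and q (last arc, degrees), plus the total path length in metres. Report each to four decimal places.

Let ψ = atan2(Δy, Δx) = atan2(43.97, -58.95) = 143.2812° be the start→goal bearing.
Normalize: d = |goal − start| / ρ = 73.542256/6.5 = 11.314193, α = (θ_start − ψ) mod 360° = 242.1188° = 4.225769 rad, β = (θ_goal − ψ) mod 360° = 320.3188° = 5.590617 rad.
Common terms: sin α = -0.883919, cos α = -0.467641, sin β = -0.638516, cos β = 0.769609, cos(α−β) = 0.204496, d² = 128.010968. Work in radians in the unit-radius frame; every candidate has L = ρ·(t + p + q).
LSL: p² = 2 + d² − 2cos(α−β) + 2d(sin α − sin β) = 124.048906; p = √p² = 11.137724; φ = atan2(cos β − cos α, d + sin α − sin β) = 0.111316 rad; t = (φ − α) mod 2π = 2.168732 rad, q = (β − φ) mod 2π = 5.479301 rad → L = 6.5·(2.168732 + 11.137724 + 5.479301) = 6.5·18.785757 = 122.107422 m
RSR: p² = 2 + d² − 2cos(α−β) + 2d(sin β − sin α) = 135.155046; p = √p² = 11.625620; φ = atan2(cos α − cos β, d − sin α + sin β) = -0.106626 rad; t = (α − φ) mod 2π = 4.332396 rad, q = (φ − β) mod 2π = 0.585942 rad → L = 6.5·(4.332396 + 11.625620 + 0.585942) = 6.5·16.543958 = 107.535727 m
LSR: p² = d² − 2 + 2cos(α−β) + 2d(sin α + sin β) = 91.969720; p = √p² = 9.590084; φ = atan2(−cos α − cos β, d + sin α + sin β) − atan2(−2, p) = 0.174773 rad; t = (φ − α) mod 2π = 2.232188 rad, q = (φ − β) mod 2π = 0.867341 rad → L = 6.5·(2.232188 + 9.590084 + 0.867341) = 6.5·12.689614 = 82.482490 m
RSL: p² = d² − 2 + 2cos(α−β) − 2d(sin α + sin β) = 160.870201; p = √p² = 12.683462; φ = atan2(cos α + cos β, d − sin α − sin β) − atan2(2, p) = -0.132878 rad; t = (α − φ) mod 2π = 4.358648 rad, q = (β − φ) mod 2π = 5.723495 rad → L = 6.5·(4.358648 + 12.683462 + 5.723495) = 6.5·22.765605 = 147.976430 m
RLR: c = (6 − d² + 2cos(α−β) + 2d(sin α − sin β))/8 = -15.894381, |c| > 1 → infeasible
LRL: c = (6 − d² + 2cos(α−β) − 2d(sin α − sin β))/8 = -14.506113, |c| > 1 → infeasible
Shortest: LSR with L = 82.482490 m ≈ 82.4825 m
Convert LSR to answer units (arcs ×180/π): t = 2.232188·180/π = 127.8950°, p = ρ·p = 6.5·9.590084 = 62.3355 m, q = 0.867341·180/π = 49.6950°, L = 82.4825 m.

LSR: t = 127.8950°, p = 62.3355 m, q = 49.6950°, L = 82.4825 m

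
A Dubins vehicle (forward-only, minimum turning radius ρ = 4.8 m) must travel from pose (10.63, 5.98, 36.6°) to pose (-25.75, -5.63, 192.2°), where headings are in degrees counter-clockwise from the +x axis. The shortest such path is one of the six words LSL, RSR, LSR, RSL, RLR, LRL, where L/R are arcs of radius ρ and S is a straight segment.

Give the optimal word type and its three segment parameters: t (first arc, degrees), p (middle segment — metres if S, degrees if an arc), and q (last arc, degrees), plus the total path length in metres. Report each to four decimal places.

Let ψ = atan2(Δy, Δx) = atan2(-11.61, -36.38) = -162.3005° be the start→goal bearing.
Normalize: d = |goal − start| / ρ = 38.187649/4.8 = 7.955760, α = (θ_start − ψ) mod 360° = 198.9005° = 3.471468 rad, β = (θ_goal − ψ) mod 360° = 354.5005° = 6.187201 rad.
Common terms: sin α = -0.323925, cos α = -0.946083, sin β = -0.095837, cos β = 0.995397, cos(α−β) = -0.910684, d² = 63.294119. Work in radians in the unit-radius frame; every candidate has L = ρ·(t + p + q).
LSL: p² = 2 + d² − 2cos(α−β) + 2d(sin α − sin β) = 63.486258; p = √p² = 7.967826; φ = atan2(cos β − cos α, d + sin α − sin β) = 0.246143 rad; t = (φ − α) mod 2π = 3.057860 rad, q = (β − φ) mod 2π = 5.941058 rad → L = 4.8·(3.057860 + 7.967826 + 5.941058) = 4.8·16.966744 = 81.440371 m
RSR: p² = 2 + d² − 2cos(α−β) + 2d(sin β − sin α) = 70.744714; p = √p² = 8.410988; φ = atan2(cos α − cos β, d − sin α + sin β) = -0.232927 rad; t = (α − φ) mod 2π = 3.704395 rad, q = (φ − β) mod 2π = 6.146243 rad → L = 4.8·(3.704395 + 8.410988 + 6.146243) = 4.8·18.261626 = 87.655805 m
LSR: p² = d² − 2 + 2cos(α−β) + 2d(sin α + sin β) = 52.793688; p = √p² = 7.265927; φ = atan2(−cos α − cos β, d + sin α + sin β) − atan2(−2, p) = 0.262062 rad; t = (φ − α) mod 2π = 3.073779 rad, q = (φ − β) mod 2π = 0.358046 rad → L = 4.8·(3.073779 + 7.265927 + 0.358046) = 4.8·10.697752 = 51.349208 m
RSL: p² = d² − 2 + 2cos(α−β) − 2d(sin α + sin β) = 66.151815; p = √p² = 8.133377; φ = atan2(cos α + cos β, d − sin α − sin β) − atan2(2, p) = -0.235229 rad; t = (α − φ) mod 2π = 3.706697 rad, q = (β − φ) mod 2π = 0.139244 rad → L = 4.8·(3.706697 + 8.133377 + 0.139244) = 4.8·11.979317 = 57.500724 m
RLR: c = (6 − d² + 2cos(α−β) + 2d(sin α − sin β))/8 = -7.843089, |c| > 1 → infeasible
LRL: c = (6 − d² + 2cos(α−β) − 2d(sin α − sin β))/8 = -6.935782, |c| > 1 → infeasible
Shortest: LSR with L = 51.349208 m ≈ 51.3492 m
Convert LSR to answer units (arcs ×180/π): t = 3.073779·180/π = 176.1145°, p = ρ·p = 4.8·7.265927 = 34.8764 m, q = 0.358046·180/π = 20.5145°, L = 51.3492 m.

LSR: t = 176.1145°, p = 34.8764 m, q = 20.5145°, L = 51.3492 m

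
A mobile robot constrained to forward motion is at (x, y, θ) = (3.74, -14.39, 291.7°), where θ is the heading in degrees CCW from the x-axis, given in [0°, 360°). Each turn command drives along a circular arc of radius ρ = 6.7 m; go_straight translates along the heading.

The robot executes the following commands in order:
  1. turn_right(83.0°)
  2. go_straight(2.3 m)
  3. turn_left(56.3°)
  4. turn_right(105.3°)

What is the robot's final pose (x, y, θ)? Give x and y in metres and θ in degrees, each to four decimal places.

(-13.7411, -34.8415, 159.7000°)

set_pose: (x, y, θ) = (3.7400, -14.3900, 291.7000°), ρ = 6.7
turn_right(83.0°): centre at ρ to the right, rotate −83.0° → (0.7323, -22.7442, 208.7000°)
go_straight(2.3): x += 2.3·cos θ, y += 2.3·sin θ → (-1.2851, -23.8487, 208.7000°)
turn_left(56.3°): centre at ρ to the left, rotate +56.3° → (-4.7421, -29.1416, 265.0000°)
turn_right(105.3°): centre at ρ to the right, rotate −105.3° → (-13.7411, -34.8415, 159.7000°)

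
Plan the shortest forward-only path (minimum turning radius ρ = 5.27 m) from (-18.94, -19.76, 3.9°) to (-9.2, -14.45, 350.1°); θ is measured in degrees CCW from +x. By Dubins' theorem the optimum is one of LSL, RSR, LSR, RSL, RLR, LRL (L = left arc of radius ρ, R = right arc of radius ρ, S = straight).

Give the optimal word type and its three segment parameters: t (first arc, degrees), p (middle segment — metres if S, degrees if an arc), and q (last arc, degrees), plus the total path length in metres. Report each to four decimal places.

LSL: t = 21.5781°, p = 12.1900 m, q = 324.6219°, L = 44.0331 m

Let ψ = atan2(Δy, Δx) = atan2(5.31, 9.74) = 28.5981° be the start→goal bearing.
Normalize: d = |goal − start| / ρ = 11.093408/5.27 = 2.105011, α = (θ_start − ψ) mod 360° = 335.3019° = 5.852122 rad, β = (θ_goal − ψ) mod 360° = 321.5019° = 5.611267 rad.
Common terms: sin α = -0.417837, cos α = 0.908522, sin β = -0.622489, cos β = 0.782629, cos(α−β) = 0.971134, d² = 4.431071. Work in radians in the unit-radius frame; every candidate has L = ρ·(t + p + q).
LSL: p² = 2 + d² − 2cos(α−β) + 2d(sin α − sin β) = 5.350391; p = √p² = 2.313091; φ = atan2(cos β − cos α, d + sin α − sin β) = -0.054453 rad; t = (φ − α) mod 2π = 0.376610 rad, q = (β − φ) mod 2π = 5.665720 rad → L = 5.27·(0.376610 + 2.313091 + 5.665720) = 5.27·8.355421 = 44.033069 m
RSR: p² = 2 + d² − 2cos(α−β) + 2d(sin β − sin α) = 3.627214; p = √p² = 1.904525; φ = atan2(cos α − cos β, d − sin α + sin β) = 0.066150 rad; t = (α − φ) mod 2π = 5.785972 rad, q = (φ − β) mod 2π = 0.738069 rad → L = 5.27·(5.785972 + 1.904525 + 0.738069) = 5.27·8.428565 = 44.418540 m
LSR: p² = d² − 2 + 2cos(α−β) + 2d(sin α + sin β) = -0.006453 < 0 → infeasible
RSL: p² = d² − 2 + 2cos(α−β) − 2d(sin α + sin β) = 8.753133; p = √p² = 2.958569; φ = atan2(cos α + cos β, d − sin α − sin β) − atan2(2, p) = -0.101111 rad; t = (α − φ) mod 2π = 5.953233 rad, q = (β − φ) mod 2π = 5.712378 rad → L = 5.27·(5.953233 + 2.958569 + 5.712378) = 5.27·14.624180 = 77.069431 m
RLR: c = (6 − d² + 2cos(α−β) + 2d(sin α − sin β))/8 = 0.546598; p = 2π − arccos c = 5.290685 rad; φ = atan2(cos α − cos β, d − sin α + sin β) = 0.066150 rad; t = (α − φ + p/2) mod 2π = 2.148129 rad, q = (α − β − t + p) mod 2π = 3.383412 rad → L = 5.27·(2.148129 + 5.290685 + 3.383412) = 5.27·10.822226 = 57.033133 m
LRL: c = (6 − d² + 2cos(α−β) − 2d(sin α − sin β))/8 = 0.331201; p = 2π − arccos c = 5.049965 rad; φ = atan2(cos β − cos α, d + sin α − sin β) = -0.054453 rad; t = (φ − α + p/2) mod 2π = 2.901592 rad, q = (β − α − t + p) mod 2π = 1.907517 rad → L = 5.27·(2.901592 + 5.049965 + 1.907517) = 5.27·9.859075 = 51.957325 m
Shortest: LSL with L = 44.033069 m ≈ 44.0331 m
Convert LSL to answer units (arcs ×180/π): t = 0.376610·180/π = 21.5781°, p = ρ·p = 5.27·2.313091 = 12.1900 m, q = 5.665720·180/π = 324.6219°, L = 44.0331 m.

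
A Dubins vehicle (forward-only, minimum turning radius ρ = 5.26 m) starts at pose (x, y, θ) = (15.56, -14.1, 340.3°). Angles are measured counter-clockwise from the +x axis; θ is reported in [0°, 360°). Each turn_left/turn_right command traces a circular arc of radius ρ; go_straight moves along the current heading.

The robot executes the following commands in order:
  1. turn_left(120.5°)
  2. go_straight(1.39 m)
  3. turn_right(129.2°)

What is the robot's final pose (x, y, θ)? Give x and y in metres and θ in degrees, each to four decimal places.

(29.9081, -1.1843, 331.6000°)

set_pose: (x, y, θ) = (15.5600, -14.1000, 340.3000°), ρ = 5.26
turn_left(120.5°): centre at ρ to the left, rotate +120.5° → (22.5000, -8.1622, 460.8000° ≡ 100.8000°)
go_straight(1.39): x += 1.39·cos θ, y += 1.39·sin θ → (22.2395, -6.7969, 100.8000°)
turn_right(129.2°): centre at ρ to the right, rotate −129.2° → (29.9081, -1.1843, -28.4000° ≡ 331.6000°)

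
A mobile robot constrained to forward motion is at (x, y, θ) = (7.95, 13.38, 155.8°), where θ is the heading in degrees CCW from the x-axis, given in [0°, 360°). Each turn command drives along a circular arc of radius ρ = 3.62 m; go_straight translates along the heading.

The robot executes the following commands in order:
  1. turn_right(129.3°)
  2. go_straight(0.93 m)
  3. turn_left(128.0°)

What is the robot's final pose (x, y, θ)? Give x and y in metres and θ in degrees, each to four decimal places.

set_pose: (x, y, θ) = (7.9500, 13.3800, 155.8000°), ρ = 3.62
turn_right(129.3°): centre at ρ to the right, rotate −129.3° → (7.8187, 19.9215, 26.5000°)
go_straight(0.93): x += 0.93·cos θ, y += 0.93·sin θ → (8.6510, 20.3365, 26.5000°)
turn_left(128.0°): centre at ρ to the left, rotate +128.0° → (8.5942, 26.8435, 154.5000°)

(8.5942, 26.8435, 154.5000°)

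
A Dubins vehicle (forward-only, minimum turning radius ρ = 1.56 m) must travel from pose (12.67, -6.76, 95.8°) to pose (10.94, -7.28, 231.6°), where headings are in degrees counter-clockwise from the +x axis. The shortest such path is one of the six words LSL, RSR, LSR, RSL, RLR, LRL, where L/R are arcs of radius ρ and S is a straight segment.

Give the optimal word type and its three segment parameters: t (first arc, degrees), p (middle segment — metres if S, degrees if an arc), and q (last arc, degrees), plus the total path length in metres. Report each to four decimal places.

Let ψ = atan2(Δy, Δx) = atan2(-0.52, -1.73) = -163.2704° be the start→goal bearing.
Normalize: d = |goal − start| / ρ = 1.806461/1.56 = 1.157988, α = (θ_start − ψ) mod 360° = 259.0704° = 4.521631 rad, β = (θ_goal − ψ) mod 360° = 34.8704° = 0.608603 rad.
Common terms: sin α = -0.981861, cos α = -0.189603, sin β = 0.571722, cos β = 0.820448, cos(α−β) = -0.716911, d² = 1.340935. Work in radians in the unit-radius frame; every candidate has L = ρ·(t + p + q).
LSL: p² = 2 + d² − 2cos(α−β) + 2d(sin α − sin β) = 1.176698; p = √p² = 1.084757; φ = atan2(cos β − cos α, d + sin α − sin β) = 1.944091 rad; t = (φ − α) mod 2π = 3.705645 rad, q = (β − φ) mod 2π = 4.947697 rad → L = 1.56·(3.705645 + 1.084757 + 4.947697) = 1.56·9.738099 = 15.191435 m
RSR: p² = 2 + d² − 2cos(α−β) + 2d(sin β − sin α) = 8.372815; p = √p² = 2.893582; φ = atan2(cos α − cos β, d − sin α + sin β) = -0.356574 rad; t = (α − φ) mod 2π = 4.878205 rad, q = (φ − β) mod 2π = 5.318008 rad → L = 1.56·(4.878205 + 2.893582 + 5.318008) = 1.56·13.089795 = 20.420081 m
LSR: p² = d² − 2 + 2cos(α−β) + 2d(sin α + sin β) = -3.042758 < 0 → infeasible
RSL: p² = d² − 2 + 2cos(α−β) − 2d(sin α + sin β) = -1.143014 < 0 → infeasible
RLR: c = (6 − d² + 2cos(α−β) + 2d(sin α − sin β))/8 = -0.046602; p = 2π − arccos c = 4.665770 rad; φ = atan2(cos α − cos β, d − sin α + sin β) = -0.356574 rad; t = (α − φ + p/2) mod 2π = 0.927905 rad, q = (α − β − t + p) mod 2π = 1.367708 rad → L = 1.56·(0.927905 + 4.665770 + 1.367708) = 1.56·6.961383 = 10.859758 m
LRL: c = (6 − d² + 2cos(α−β) − 2d(sin α − sin β))/8 = 0.852913; p = 2π − arccos c = 5.733929 rad; φ = atan2(cos β − cos α, d + sin α − sin β) = 1.944091 rad; t = (φ − α + p/2) mod 2π = 0.289424 rad, q = (β − α − t + p) mod 2π = 1.531476 rad → L = 1.56·(0.289424 + 5.733929 + 1.531476) = 1.56·7.554829 = 11.785533 m
Shortest: RLR with L = 10.859758 m ≈ 10.8598 m
Convert RLR to answer units (arcs ×180/π): t = 0.927905·180/π = 53.1650°, p = 4.665770·180/π = 267.3289°, q = 1.367708·180/π = 78.3639°, L = 10.8598 m.

RLR: t = 53.1650°, p = 267.3289°, q = 78.3639°, L = 10.8598 m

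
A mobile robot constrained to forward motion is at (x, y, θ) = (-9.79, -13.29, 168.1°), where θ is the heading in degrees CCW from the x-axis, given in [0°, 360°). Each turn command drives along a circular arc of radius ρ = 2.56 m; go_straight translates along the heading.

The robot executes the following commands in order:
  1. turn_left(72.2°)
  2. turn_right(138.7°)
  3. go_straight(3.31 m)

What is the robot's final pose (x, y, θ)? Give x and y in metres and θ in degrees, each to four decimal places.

set_pose: (x, y, θ) = (-9.7900, -13.2900, 168.1000°), ρ = 2.56
turn_left(72.2°): centre at ρ to the left, rotate +72.2° → (-12.5416, -14.5266, 240.3000°)
turn_right(138.7°): centre at ρ to the right, rotate −138.7° → (-17.2730, -13.7730, 101.6000°)
go_straight(3.31): x += 3.31·cos θ, y += 3.31·sin θ → (-17.9386, -10.5306, 101.6000°)

(-17.9386, -10.5306, 101.6000°)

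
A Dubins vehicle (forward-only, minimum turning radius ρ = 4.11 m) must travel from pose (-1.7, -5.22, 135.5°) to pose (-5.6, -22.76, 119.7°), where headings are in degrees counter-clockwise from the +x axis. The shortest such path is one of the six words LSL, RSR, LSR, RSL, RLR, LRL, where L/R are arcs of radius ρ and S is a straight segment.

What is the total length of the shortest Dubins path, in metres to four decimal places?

Let ψ = atan2(Δy, Δx) = atan2(-17.54, -3.90) = -102.5357° be the start→goal bearing.
Normalize: d = |goal − start| / ρ = 17.968350/4.11 = 4.371861, α = (θ_start − ψ) mod 360° = 238.0357° = 4.154507 rad, β = (θ_goal − ψ) mod 360° = 222.2357° = 3.878745 rad.
Common terms: sin α = -0.848378, cos α = -0.529390, sin β = -0.672182, cos β = -0.740386, cos(α−β) = 0.962218, d² = 19.113171. Work in radians in the unit-radius frame; every candidate has L = ρ·(t + p + q).
LSL: p² = 2 + d² − 2cos(α−β) + 2d(sin α − sin β) = 17.648126; p = √p² = 4.200967; φ = atan2(cos β − cos α, d + sin α − sin β) = -0.050247 rad; t = (φ − α) mod 2π = 2.078432 rad, q = (β − φ) mod 2π = 3.928992 rad → L = 4.11·(2.078432 + 4.200967 + 3.928992) = 4.11·10.208391 = 41.956485 m
RSR: p² = 2 + d² − 2cos(α−β) + 2d(sin β − sin α) = 20.729344; p = √p² = 4.552949; φ = atan2(cos α − cos β, d − sin α + sin β) = 0.046359 rad; t = (α − φ) mod 2π = 4.108148 rad, q = (φ − β) mod 2π = 2.450799 rad → L = 4.11·(4.108148 + 4.552949 + 2.450799) = 4.11·11.111896 = 45.669894 m
LSR: p² = d² − 2 + 2cos(α−β) + 2d(sin α + sin β) = 5.742246; p = √p² = 2.396298; φ = atan2(−cos α − cos β, d + sin α + sin β) − atan2(−2, p) = 1.114463 rad; t = (φ − α) mod 2π = 3.243141 rad, q = (φ − β) mod 2π = 3.518903 rad → L = 4.11·(3.243141 + 2.396298 + 3.518903) = 4.11·9.158343 = 37.640788 m
RSL: p² = d² − 2 + 2cos(α−β) − 2d(sin α + sin β) = 32.332968; p = √p² = 5.686209; φ = atan2(cos α + cos β, d − sin α − sin β) − atan2(2, p) = -0.550461 rad; t = (α − φ) mod 2π = 4.704968 rad, q = (β − φ) mod 2π = 4.429206 rad → L = 4.11·(4.704968 + 5.686209 + 4.429206) = 4.11·14.820383 = 60.911773 m
RLR: c = (6 − d² + 2cos(α−β) + 2d(sin α − sin β))/8 = -1.591168, |c| > 1 → infeasible
LRL: c = (6 − d² + 2cos(α−β) − 2d(sin α − sin β))/8 = -1.206016, |c| > 1 → infeasible
Shortest: LSR with L = 37.640788 m ≈ 37.6408 m

37.6408 m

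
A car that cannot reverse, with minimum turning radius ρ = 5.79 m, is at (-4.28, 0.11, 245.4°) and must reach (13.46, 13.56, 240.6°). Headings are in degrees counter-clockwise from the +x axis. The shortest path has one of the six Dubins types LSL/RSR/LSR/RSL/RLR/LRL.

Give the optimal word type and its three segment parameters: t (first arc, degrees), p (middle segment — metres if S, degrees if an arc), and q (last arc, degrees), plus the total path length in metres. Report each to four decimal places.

LSL: t = 151.2138°, p = 21.8269 m, q = 203.9862°, L = 57.7214 m

Let ψ = atan2(Δy, Δx) = atan2(13.45, 17.74) = 37.1684° be the start→goal bearing.
Normalize: d = |goal − start| / ρ = 22.262302/5.79 = 3.844957, α = (θ_start − ψ) mod 360° = 208.2316° = 3.634326 rad, β = (θ_goal − ψ) mod 360° = 203.4316° = 3.550550 rad.
Common terms: sin α = -0.473036, cos α = -0.881043, sin β = -0.397653, cos β = -0.917536, cos(α−β) = 0.996493, d² = 14.783696. Work in radians in the unit-radius frame; every candidate has L = ρ·(t + p + q).
LSL: p² = 2 + d² − 2cos(α−β) + 2d(sin α − sin β) = 14.211023; p = √p² = 3.769751; φ = atan2(cos β − cos α, d + sin α − sin β) = -0.009681 rad; t = (φ − α) mod 2π = 2.639179 rad, q = (β − φ) mod 2π = 3.560231 rad → L = 5.79·(2.639179 + 3.769751 + 3.560231) = 5.79·9.969161 = 57.721440 m
RSR: p² = 2 + d² − 2cos(α−β) + 2d(sin β − sin α) = 15.370397; p = √p² = 3.920510; φ = atan2(cos α − cos β, d − sin α + sin β) = 0.009308 rad; t = (α − φ) mod 2π = 3.625018 rad, q = (φ − β) mod 2π = 2.741943 rad → L = 5.79·(3.625018 + 3.920510 + 2.741943) = 5.79·10.287471 = 59.564457 m
LSR: p² = d² − 2 + 2cos(α−β) + 2d(sin α + sin β) = 8.081155; p = √p² = 2.842737; φ = atan2(−cos α − cos β, d + sin α + sin β) − atan2(−2, p) = 1.156981 rad; t = (φ − α) mod 2π = 3.805840 rad, q = (φ − β) mod 2π = 3.889615 rad → L = 5.79·(3.805840 + 2.842737 + 3.889615) = 5.79·10.538192 = 61.016133 m
RSL: p² = d² − 2 + 2cos(α−β) − 2d(sin α + sin β) = 21.472208; p = √p² = 4.633811; φ = atan2(cos α + cos β, d − sin α − sin β) − atan2(2, p) = -0.771832 rad; t = (α − φ) mod 2π = 4.406158 rad, q = (β − φ) mod 2π = 4.322382 rad → L = 5.79·(4.406158 + 4.633811 + 4.322382) = 5.79·13.362352 = 77.368015 m
RLR: c = (6 − d² + 2cos(α−β) + 2d(sin α − sin β))/8 = -0.921300; p = 2π − arccos c = 3.540979 rad; φ = atan2(cos α − cos β, d − sin α + sin β) = 0.009308 rad; t = (α − φ + p/2) mod 2π = 5.395508 rad, q = (α − β − t + p) mod 2π = 4.512433 rad → L = 5.79·(5.395508 + 3.540979 + 4.512433) = 5.79·13.448920 = 77.869245 m
LRL: c = (6 − d² + 2cos(α−β) − 2d(sin α − sin β))/8 = -0.776378; p = 2π − arccos c = 3.823491 rad; φ = atan2(cos β − cos α, d + sin α − sin β) = -0.009681 rad; t = (φ − α + p/2) mod 2π = 4.550924 rad, q = (β − α − t + p) mod 2π = 5.471976 rad → L = 5.79·(4.550924 + 3.823491 + 5.471976) = 5.79·13.846391 = 80.170603 m
Shortest: LSL with L = 57.721440 m ≈ 57.7214 m
Convert LSL to answer units (arcs ×180/π): t = 2.639179·180/π = 151.2138°, p = ρ·p = 5.79·3.769751 = 21.8269 m, q = 3.560231·180/π = 203.9862°, L = 57.7214 m.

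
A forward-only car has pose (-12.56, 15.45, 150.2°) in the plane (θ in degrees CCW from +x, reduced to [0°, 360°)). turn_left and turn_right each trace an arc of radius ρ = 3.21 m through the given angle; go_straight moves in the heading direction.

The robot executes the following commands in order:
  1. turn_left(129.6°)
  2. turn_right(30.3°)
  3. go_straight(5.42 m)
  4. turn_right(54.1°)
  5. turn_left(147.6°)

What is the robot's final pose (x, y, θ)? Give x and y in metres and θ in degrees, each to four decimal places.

set_pose: (x, y, θ) = (-12.5600, 15.4500, 150.2000°), ρ = 3.21
turn_left(129.6°): centre at ρ to the left, rotate +129.6° → (-17.3184, 12.1181, 279.8000°)
turn_right(30.3°): centre at ρ to the right, rotate −30.3° → (-17.4749, 10.4476, 249.5000°)
go_straight(5.42): x += 5.42·cos θ, y += 5.42·sin θ → (-19.3730, 5.3708, 249.5000°)
turn_right(54.1°): centre at ρ to the right, rotate −54.1° → (-21.5273, 3.4002, 195.4000°)
turn_left(147.6°): centre at ρ to the left, rotate +147.6° → (-21.6134, -2.7643, 343.0000°)

(-21.6134, -2.7643, 343.0000°)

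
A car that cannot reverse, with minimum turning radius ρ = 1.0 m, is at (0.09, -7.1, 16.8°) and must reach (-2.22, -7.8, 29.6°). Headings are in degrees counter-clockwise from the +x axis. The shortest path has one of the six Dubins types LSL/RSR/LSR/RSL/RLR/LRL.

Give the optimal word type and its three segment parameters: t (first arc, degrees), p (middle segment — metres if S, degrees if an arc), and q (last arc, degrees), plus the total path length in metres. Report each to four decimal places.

Let ψ = atan2(Δy, Δx) = atan2(-0.70, -2.31) = -163.1416° be the start→goal bearing.
Normalize: d = |goal − start| / ρ = 2.413732/1.0 = 2.413732, α = (θ_start − ψ) mod 360° = 179.9416° = 3.140573 rad, β = (θ_goal − ψ) mod 360° = 192.7416° = 3.363976 rad.
Common terms: sin α = 0.001019, cos α = -0.999999, sin β = -0.220554, cos β = -0.975375, cos(α−β) = 0.975149, d² = 5.826100. Work in radians in the unit-radius frame; every candidate has L = ρ·(t + p + q).
LSL: p² = 2 + d² − 2cos(α−β) + 2d(sin α − sin β) = 6.945440; p = √p² = 2.635420; φ = atan2(cos β − cos α, d + sin α − sin β) = 0.009344 rad; t = (φ − α) mod 2π = 3.151956 rad, q = (β − φ) mod 2π = 3.354632 rad → L = 1.0·(3.151956 + 2.635420 + 3.354632) = 1.0·9.142008 = 9.142008 m
RSR: p² = 2 + d² − 2cos(α−β) + 2d(sin β − sin α) = 4.806162; p = √p² = 2.192296; φ = atan2(cos α − cos β, d − sin α + sin β) = -0.011233 rad; t = (α − φ) mod 2π = 3.151806 rad, q = (φ − β) mod 2π = 2.907977 rad → L = 1.0·(3.151806 + 2.192296 + 2.907977) = 1.0·8.252079 = 8.252079 m
LSR: p² = d² − 2 + 2cos(α−β) + 2d(sin α + sin β) = 4.716601; p = √p² = 2.171774; φ = atan2(−cos α − cos β, d + sin α + sin β) − atan2(−2, p) = 1.477212 rad; t = (φ − α) mod 2π = 4.619824 rad, q = (φ − β) mod 2π = 4.396421 rad → L = 1.0·(4.619824 + 2.171774 + 4.396421) = 1.0·11.188019 = 11.188019 m
RSL: p² = d² − 2 + 2cos(α−β) − 2d(sin α + sin β) = 6.836197; p = √p² = 2.614612; φ = atan2(cos α + cos β, d − sin α − sin β) − atan2(2, p) = -1.296593 rad; t = (α − φ) mod 2π = 4.437167 rad, q = (β − φ) mod 2π = 4.660569 rad → L = 1.0·(4.437167 + 2.614612 + 4.660569) = 1.0·11.712348 = 11.712348 m
RLR: c = (6 − d² + 2cos(α−β) + 2d(sin α − sin β))/8 = 0.399230; p = 2π − arccos c = 5.123066 rad; φ = atan2(cos α − cos β, d − sin α + sin β) = -0.011233 rad; t = (α − φ + p/2) mod 2π = 5.713339 rad, q = (α − β − t + p) mod 2π = 5.469510 rad → L = 1.0·(5.713339 + 5.123066 + 5.469510) = 1.0·16.305914 = 16.305914 m
LRL: c = (6 − d² + 2cos(α−β) − 2d(sin α − sin β))/8 = 0.131820; p = 2π − arccos c = 4.844594 rad; φ = atan2(cos β − cos α, d + sin α − sin β) = 0.009344 rad; t = (φ − α + p/2) mod 2π = 5.574253 rad, q = (β − α − t + p) mod 2π = 5.776928 rad → L = 1.0·(5.574253 + 4.844594 + 5.776928) = 1.0·16.195775 = 16.195775 m
Shortest: RSR with L = 8.252079 m ≈ 8.2521 m
Convert RSR to answer units (arcs ×180/π): t = 3.151806·180/π = 180.5852°, p = ρ·p = 1.0·2.192296 = 2.1923 m, q = 2.907977·180/π = 166.6148°, L = 8.2521 m.

RSR: t = 180.5852°, p = 2.1923 m, q = 166.6148°, L = 8.2521 m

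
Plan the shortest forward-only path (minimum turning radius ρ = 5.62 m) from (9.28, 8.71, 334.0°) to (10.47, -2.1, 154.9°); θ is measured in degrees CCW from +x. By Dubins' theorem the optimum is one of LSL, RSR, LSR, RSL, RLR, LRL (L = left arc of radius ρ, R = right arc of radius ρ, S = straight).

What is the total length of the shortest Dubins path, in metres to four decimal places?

25.1613 m

Let ψ = atan2(Δy, Δx) = atan2(-10.81, 1.19) = -83.7180° be the start→goal bearing.
Normalize: d = |goal − start| / ρ = 10.875302/5.62 = 1.935107, α = (θ_start − ψ) mod 360° = 57.7180° = 1.007369 rad, β = (θ_goal − ψ) mod 360° = 238.6180° = 4.164670 rad.
Common terms: sin α = 0.845430, cos α = 0.534087, sin β = -0.853714, cos β = -0.520742, cos(α−β) = -0.999877, d² = 3.744640. Work in radians in the unit-radius frame; every candidate has L = ρ·(t + p + q).
LSL: p² = 2 + d² − 2cos(α−β) + 2d(sin α − sin β) = 14.320444; p = √p² = 3.784236; φ = atan2(cos β − cos α, d + sin α − sin β) = -0.282485 rad; t = (φ − α) mod 2π = 4.993332 rad, q = (β − φ) mod 2π = 4.447154 rad → L = 5.62·(4.993332 + 3.784236 + 4.447154) = 5.62·13.224722 = 74.322939 m
RSR: p² = 2 + d² − 2cos(α−β) + 2d(sin β − sin α) = 1.168342; p = √p² = 1.080899; φ = atan2(cos α − cos β, d − sin α + sin β) = 1.350721 rad; t = (α − φ) mod 2π = 5.939833 rad, q = (φ − β) mod 2π = 3.469237 rad → L = 5.62·(5.939833 + 1.080899 + 3.469237) = 5.62·10.489969 = 58.953624 m
LSR: p² = d² − 2 + 2cos(α−β) + 2d(sin α + sin β) = -0.287177 < 0 → infeasible
RSL: p² = d² − 2 + 2cos(α−β) − 2d(sin α + sin β) = -0.223050 < 0 → infeasible
RLR: c = (6 − d² + 2cos(α−β) + 2d(sin α − sin β))/8 = 0.853957; p = 2π − arccos c = 5.735933 rad; φ = atan2(cos α − cos β, d − sin α + sin β) = 1.350721 rad; t = (α − φ + p/2) mod 2π = 2.524614 rad, q = (α − β − t + p) mod 2π = 0.054018 rad → L = 5.62·(2.524614 + 5.735933 + 0.054018) = 5.62·8.314564 = 46.727852 m
LRL: c = (6 − d² + 2cos(α−β) − 2d(sin α − sin β))/8 = -0.790056; p = 2π − arccos c = 3.801489 rad; φ = atan2(cos β − cos α, d + sin α − sin β) = -0.282485 rad; t = (φ − α + p/2) mod 2π = 0.610891 rad, q = (β − α − t + p) mod 2π = 0.064714 rad → L = 5.62·(0.610891 + 3.801489 + 0.064714) = 5.62·4.477094 = 25.161269 m
Shortest: LRL with L = 25.161269 m ≈ 25.1613 m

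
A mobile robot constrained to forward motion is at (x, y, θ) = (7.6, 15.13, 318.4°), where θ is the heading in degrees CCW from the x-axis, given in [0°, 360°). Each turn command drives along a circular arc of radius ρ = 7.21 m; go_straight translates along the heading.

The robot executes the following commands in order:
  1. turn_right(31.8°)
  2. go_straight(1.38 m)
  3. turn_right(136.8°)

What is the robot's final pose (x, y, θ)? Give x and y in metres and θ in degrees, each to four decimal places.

set_pose: (x, y, θ) = (7.6000, 15.1300, 318.4000°), ρ = 7.21
turn_right(31.8°): centre at ρ to the right, rotate −31.8° → (9.7226, 11.7982, 286.6000°)
go_straight(1.38): x += 1.38·cos θ, y += 1.38·sin θ → (10.1168, 10.4757, 286.6000°)
turn_right(136.8°): centre at ρ to the right, rotate −136.8° → (-0.4194, 2.1845, 149.8000°)

(-0.4194, 2.1845, 149.8000°)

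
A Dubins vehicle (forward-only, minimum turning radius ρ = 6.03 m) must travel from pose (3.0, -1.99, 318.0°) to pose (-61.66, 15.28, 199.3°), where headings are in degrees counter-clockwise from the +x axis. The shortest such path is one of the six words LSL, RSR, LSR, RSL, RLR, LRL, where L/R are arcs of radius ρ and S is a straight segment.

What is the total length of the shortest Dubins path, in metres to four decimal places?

Let ψ = atan2(Δy, Δx) = atan2(17.27, -64.66) = 165.0460° be the start→goal bearing.
Normalize: d = |goal − start| / ρ = 66.926590/6.03 = 11.098937, α = (θ_start − ψ) mod 360° = 152.9540° = 2.669551 rad, β = (θ_goal − ψ) mod 360° = 34.2540° = 0.597846 rad.
Common terms: sin α = 0.454705, cos α = -0.890642, sin β = 0.562863, cos β = 0.826550, cos(α−β) = -0.480223, d² = 123.186404. Work in radians in the unit-radius frame; every candidate has L = ρ·(t + p + q).
LSL: p² = 2 + d² − 2cos(α−β) + 2d(sin α − sin β) = 123.745978; p = √p² = 11.124117; φ = atan2(cos β − cos α, d + sin α − sin β) = 0.154986 rad; t = (φ − α) mod 2π = 3.768620 rad, q = (β − φ) mod 2π = 0.442859 rad → L = 6.03·(3.768620 + 11.124117 + 0.442859) = 6.03·15.335596 = 92.473647 m
RSR: p² = 2 + d² − 2cos(α−β) + 2d(sin β − sin α) = 128.547723; p = √p² = 11.337889; φ = atan2(cos α − cos β, d − sin α + sin β) = -0.152041 rad; t = (α − φ) mod 2π = 2.821593 rad, q = (φ − β) mod 2π = 5.533299 rad → L = 6.03·(2.821593 + 11.337889 + 5.533299) = 6.03·19.692780 = 118.747463 m
LSR: p² = d² − 2 + 2cos(α−β) + 2d(sin α + sin β) = 142.813810; p = √p² = 11.950473; φ = atan2(−cos α − cos β, d + sin α + sin β) − atan2(−2, p) = 0.171110 rad; t = (φ − α) mod 2π = 3.784744 rad, q = (φ − β) mod 2π = 5.856450 rad → L = 6.03·(3.784744 + 11.950473 + 5.856450) = 6.03·21.591667 = 130.197754 m
RSL: p² = d² − 2 + 2cos(α−β) − 2d(sin α + sin β) = 97.638103; p = √p² = 9.881199; φ = atan2(cos α + cos β, d − sin α − sin β) − atan2(2, p) = -0.206064 rad; t = (α − φ) mod 2π = 2.875615 rad, q = (β − φ) mod 2π = 0.803909 rad → L = 6.03·(2.875615 + 9.881199 + 0.803909) = 6.03·13.560724 = 81.771168 m
RLR: c = (6 − d² + 2cos(α−β) + 2d(sin α − sin β))/8 = -15.068465, |c| > 1 → infeasible
LRL: c = (6 − d² + 2cos(α−β) − 2d(sin α − sin β))/8 = -14.468247, |c| > 1 → infeasible
Shortest: RSL with L = 81.771168 m ≈ 81.7712 m

81.7712 m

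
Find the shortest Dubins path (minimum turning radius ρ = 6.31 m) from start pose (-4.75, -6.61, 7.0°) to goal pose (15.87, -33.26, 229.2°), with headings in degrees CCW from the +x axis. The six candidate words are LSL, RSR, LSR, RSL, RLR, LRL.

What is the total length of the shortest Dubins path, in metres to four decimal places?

Let ψ = atan2(Δy, Δx) = atan2(-26.65, 20.62) = -52.2697° be the start→goal bearing.
Normalize: d = |goal − start| / ρ = 33.695799/6.31 = 5.340063, α = (θ_start − ψ) mod 360° = 59.2697° = 1.034451 rad, β = (θ_goal − ψ) mod 360° = 281.4697° = 4.912573 rad.
Common terms: sin α = 0.859582, cos α = 0.510998, sin β = -0.980030, cos β = 0.198849, cos(α−β) = -0.740805, d² = 28.516276. Work in radians in the unit-radius frame; every candidate has L = ρ·(t + p + q).
LSL: p² = 2 + d² − 2cos(α−β) + 2d(sin α − sin β) = 51.645175; p = √p² = 7.186458; φ = atan2(cos β − cos α, d + sin α − sin β) = -0.043449 rad; t = (φ − α) mod 2π = 5.205285 rad, q = (β − φ) mod 2π = 4.956022 rad → L = 6.31·(5.205285 + 7.186458 + 4.956022) = 6.31·17.347765 = 109.464395 m
RSR: p² = 2 + d² − 2cos(α−β) + 2d(sin β − sin α) = 12.350596; p = √p² = 3.514341; φ = atan2(cos α − cos β, d − sin α + sin β) = 0.088939 rad; t = (α − φ) mod 2π = 0.945512 rad, q = (φ − β) mod 2π = 1.459551 rad → L = 6.31·(0.945512 + 3.514341 + 1.459551) = 6.31·5.919405 = 37.351447 m
LSR: p² = d² − 2 + 2cos(α−β) + 2d(sin α + sin β) = 23.748266; p = √p² = 4.873219; φ = atan2(−cos α − cos β, d + sin α + sin β) − atan2(−2, p) = 0.254278 rad; t = (φ − α) mod 2π = 5.503012 rad, q = (φ − β) mod 2π = 1.624891 rad → L = 6.31·(5.503012 + 4.873219 + 1.624891) = 6.31·12.001123 = 75.727084 m
RSL: p² = d² − 2 + 2cos(α−β) − 2d(sin α + sin β) = 26.321068; p = √p² = 5.130406; φ = atan2(cos α + cos β, d − sin α − sin β) − atan2(2, p) = -0.242439 rad; t = (α − φ) mod 2π = 1.276890 rad, q = (β − φ) mod 2π = 5.155012 rad → L = 6.31·(1.276890 + 5.130406 + 5.155012) = 6.31·11.562308 = 72.958166 m
RLR: c = (6 − d² + 2cos(α−β) + 2d(sin α − sin β))/8 = -0.543824; p = 2π − arccos c = 4.137401 rad; φ = atan2(cos α − cos β, d − sin α + sin β) = 0.088939 rad; t = (α − φ + p/2) mod 2π = 3.014213 rad, q = (α − β − t + p) mod 2π = 3.528252 rad → L = 6.31·(3.014213 + 4.137401 + 3.528252) = 6.31·10.679866 = 67.389956 m
LRL: c = (6 − d² + 2cos(α−β) − 2d(sin α − sin β))/8 = -5.455647, |c| > 1 → infeasible
Shortest: RSR with L = 37.351447 m ≈ 37.3514 m

37.3514 m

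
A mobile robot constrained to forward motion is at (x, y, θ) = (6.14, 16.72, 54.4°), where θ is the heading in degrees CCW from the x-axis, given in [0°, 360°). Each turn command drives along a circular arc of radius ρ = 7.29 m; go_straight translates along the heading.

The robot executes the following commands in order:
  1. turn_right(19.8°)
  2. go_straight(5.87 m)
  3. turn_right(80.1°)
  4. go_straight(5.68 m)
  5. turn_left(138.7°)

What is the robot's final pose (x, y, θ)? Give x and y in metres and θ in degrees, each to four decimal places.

(38.5583, 22.3845, 93.2000°)

set_pose: (x, y, θ) = (6.1400, 16.7200, 54.4000°), ρ = 7.29
turn_right(19.8°): centre at ρ to the right, rotate −19.8° → (7.9279, 18.4770, 34.6000°)
go_straight(5.87): x += 5.87·cos θ, y += 5.87·sin θ → (12.7597, 21.8102, 34.6000°)
turn_right(80.1°): centre at ρ to the right, rotate −80.1° → (22.0989, 20.9192, -45.5000° ≡ 314.5000°)
go_straight(5.68): x += 5.68·cos θ, y += 5.68·sin θ → (26.0801, 16.8679, 314.5000°)
turn_left(138.7°): centre at ρ to the left, rotate +138.7° → (38.5583, 22.3845, 453.2000° ≡ 93.2000°)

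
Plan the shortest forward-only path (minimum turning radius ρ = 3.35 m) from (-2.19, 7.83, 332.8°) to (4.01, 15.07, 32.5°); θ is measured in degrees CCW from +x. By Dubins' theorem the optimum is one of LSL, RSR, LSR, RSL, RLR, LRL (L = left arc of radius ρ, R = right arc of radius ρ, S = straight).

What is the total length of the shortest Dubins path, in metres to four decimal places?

Let ψ = atan2(Δy, Δx) = atan2(7.24, 6.20) = 49.4248° be the start→goal bearing.
Normalize: d = |goal − start| / ρ = 9.531925/3.35 = 2.845351, α = (θ_start − ψ) mod 360° = 283.3752° = 4.945831 rad, β = (θ_goal − ψ) mod 360° = 343.0752° = 5.987792 rad.
Common terms: sin α = -0.972876, cos α = 0.231327, sin β = -0.291116, cos β = 0.956688, cos(α−β) = 0.504528, d² = 8.096021. Work in radians in the unit-radius frame; every candidate has L = ρ·(t + p + q).
LSL: p² = 2 + d² − 2cos(α−β) + 2d(sin α − sin β) = 5.207273; p = √p² = 2.281945; φ = atan2(cos β − cos α, d + sin α − sin β) = 0.323482 rad; t = (φ − α) mod 2π = 1.660836 rad, q = (β − φ) mod 2π = 5.664311 rad → L = 3.35·(1.660836 + 2.281945 + 5.664311) = 3.35·9.607092 = 32.183758 m
RSR: p² = 2 + d² − 2cos(α−β) + 2d(sin β − sin α) = 12.966659; p = √p² = 3.600925; φ = atan2(cos α − cos β, d − sin α + sin β) = -0.202825 rad; t = (α − φ) mod 2π = 5.148656 rad, q = (φ − β) mod 2π = 0.092568 rad → L = 3.35·(5.148656 + 3.600925 + 0.092568) = 3.35·8.842148 = 29.621197 m
LSR: p² = d² − 2 + 2cos(α−β) + 2d(sin α + sin β) = -0.087925 < 0 → infeasible
RSL: p² = d² − 2 + 2cos(α−β) − 2d(sin α + sin β) = 14.298079; p = √p² = 3.781280; φ = atan2(cos α + cos β, d − sin α − sin β) − atan2(2, p) = -0.205088 rad; t = (α − φ) mod 2π = 5.150919 rad, q = (β − φ) mod 2π = 6.192880 rad → L = 3.35·(5.150919 + 3.781280 + 6.192880) = 3.35·15.125079 = 50.669015 m
RLR: c = (6 − d² + 2cos(α−β) + 2d(sin α − sin β))/8 = -0.620832; p = 2π − arccos c = 4.042585 rad; φ = atan2(cos α − cos β, d − sin α + sin β) = -0.202825 rad; t = (α − φ + p/2) mod 2π = 0.886763 rad, q = (α − β − t + p) mod 2π = 2.113861 rad → L = 3.35·(0.886763 + 4.042585 + 2.113861) = 3.35·7.043208 = 23.594748 m
LRL: c = (6 − d² + 2cos(α−β) − 2d(sin α − sin β))/8 = 0.349091; p = 2π − arccos c = 5.068990 rad; φ = atan2(cos β − cos α, d + sin α − sin β) = 0.323482 rad; t = (φ − α + p/2) mod 2π = 4.195331 rad, q = (β − α − t + p) mod 2π = 1.915620 rad → L = 3.35·(4.195331 + 5.068990 + 1.915620) = 3.35·11.179941 = 37.452802 m
Shortest: RLR with L = 23.594748 m ≈ 23.5947 m

23.5947 m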